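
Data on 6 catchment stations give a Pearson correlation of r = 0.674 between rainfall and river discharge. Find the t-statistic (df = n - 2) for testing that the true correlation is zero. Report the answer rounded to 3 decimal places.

t = r·√(n−2) / √(1−r²) with r = 0.674, n = 6
  = 0.674·√4 / √(1 − 0.454276)
  = 0.674·2.000000 / 0.738731
  = 1.348000 / 0.738731 = 1.825

1.825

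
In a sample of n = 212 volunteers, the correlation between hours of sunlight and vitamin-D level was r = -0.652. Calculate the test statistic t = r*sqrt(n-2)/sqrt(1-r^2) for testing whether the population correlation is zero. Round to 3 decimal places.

t = r·√(n−2) / √(1−r²) with r = -0.652, n = 212
  = -0.652·√210 / √(1 − 0.425104)
  = -0.652·14.491377 / 0.758219
  = -9.448378 / 0.758219 = -12.461

-12.461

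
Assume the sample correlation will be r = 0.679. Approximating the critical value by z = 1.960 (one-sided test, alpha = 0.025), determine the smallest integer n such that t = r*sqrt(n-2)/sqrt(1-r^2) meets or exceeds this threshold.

r√(n−2)/√(1−r²) ≥ 1.960  ⇔  n−2 ≥ (1.960)²·(1−r²)/r²
(1−r²)/r² = (1−0.461041)/0.461041 = 1.1690
n ≥ 2 + 3.8416·1.1690 = 2 + 4.4908 = 6.4908
⌈6.4908⌉ = 7

7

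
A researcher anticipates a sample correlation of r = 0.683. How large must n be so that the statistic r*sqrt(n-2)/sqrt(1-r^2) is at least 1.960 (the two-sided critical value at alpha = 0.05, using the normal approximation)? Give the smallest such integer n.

Need r·√(n−2)/√(1−r²) ≥ 1.960
√(n−2) ≥ 1.960·√(1−0.466489) / 0.683 = 1.960·0.730418 / 0.683 = 2.0961
n−2 ≥ 4.3936  ⇒  n ≥ 6.3936
Smallest integer n = 7

7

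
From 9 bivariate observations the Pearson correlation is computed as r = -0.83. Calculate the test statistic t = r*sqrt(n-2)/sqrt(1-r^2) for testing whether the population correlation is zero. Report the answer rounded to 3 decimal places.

1 − r² = 1 − 0.6889 = 0.3111;  √(1−r²) = 0.557763
√(n−2) = √7 = 2.645751
t = r·√(n−2)/√(1−r²) = -0.83 · 2.645751 / 0.557763 = -3.937

-3.937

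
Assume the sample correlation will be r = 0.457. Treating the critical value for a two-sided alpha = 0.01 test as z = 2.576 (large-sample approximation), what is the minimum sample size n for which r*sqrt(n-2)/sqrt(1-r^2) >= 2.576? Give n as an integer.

Need r·√(n−2)/√(1−r²) ≥ 2.576
√(n−2) ≥ 2.576·√(1−0.208849) / 0.457 = 2.576·0.889467 / 0.457 = 5.0137
n−2 ≥ 25.1372  ⇒  n ≥ 27.1372
Smallest integer n = 28

28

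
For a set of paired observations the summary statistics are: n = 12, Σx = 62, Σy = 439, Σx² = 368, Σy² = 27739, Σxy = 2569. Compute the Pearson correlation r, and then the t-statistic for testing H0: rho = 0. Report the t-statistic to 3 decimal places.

S_xy = nΣxy − ΣxΣy = 12·2569 − 62·439 = 30828 − 27218 = 3610
S_xx = nΣx² − (Σx)² = 12·368 − 62² = 4416 − 3844 = 572
S_yy = nΣy² − (Σy)² = 12·27739 − 439² = 332868 − 192721 = 140147
r = S_xy / √(S_xx·S_yy) = 3610 / √(572·140147) = 3610 / √80164084 = 3610 / 8953.4398 = 0.4032
t = r·√(n−2)/√(1−r²) = 0.4032·√10 / √(1−0.162570) = 1.275030 / 0.915112 = 1.393

1.393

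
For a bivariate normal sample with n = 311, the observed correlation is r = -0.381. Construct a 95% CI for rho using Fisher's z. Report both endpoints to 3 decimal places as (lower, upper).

(-0.472, -0.282)

Fisher z: z_r = atanh(r) = ½·ln((1+(-0.381))/(1−(-0.381))) = -0.401229
SE(z) = 1/√(n−3) = 1/√308 = 0.056980
95% ⇒ z* = 1.960; margin = 1.960·0.056980 = 0.111681
CI on z-scale: (-0.512910, -0.289548)
Back-transform: tanh(-0.512910) = -0.472209, tanh(-0.289548) = -0.281719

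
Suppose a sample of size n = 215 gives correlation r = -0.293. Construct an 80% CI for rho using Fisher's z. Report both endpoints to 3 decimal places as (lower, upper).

(-0.371, -0.211)

Fisher z: z_r = atanh(r) = ½·ln((1+(-0.293))/(1−(-0.293))) = -0.301845
SE(z) = 1/√(n−3) = 1/√212 = 0.068680
80% ⇒ z* = 1.282; margin = 1.282·0.068680 = 0.088048
CI on z-scale: (-0.389893, -0.213797)
Back-transform: tanh(-0.389893) = -0.371268, tanh(-0.213797) = -0.210598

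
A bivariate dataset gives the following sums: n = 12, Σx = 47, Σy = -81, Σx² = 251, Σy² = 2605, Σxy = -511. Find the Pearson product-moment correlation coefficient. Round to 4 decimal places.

Numerator: nΣxy − (Σx)(Σy) = 12·(-511) − (47)(-81) = -2325
Denominator: √[(nΣx²−(Σx)²)(nΣy²−(Σy)²)]
  nΣx²−(Σx)² = 12·251 − 2209 = 803;  nΣy²−(Σy)² = 12·2605 − 6561 = 24699
  √(803·24699) = √19833297 = 4453.4590
r = -2325 / 4453.4590 = -0.5221

-0.5221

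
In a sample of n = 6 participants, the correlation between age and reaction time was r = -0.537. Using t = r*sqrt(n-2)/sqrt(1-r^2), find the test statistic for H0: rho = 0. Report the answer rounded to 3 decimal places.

-1.273

t = r·√(n−2) / √(1−r²) with r = -0.537, n = 6
  = -0.537·√4 / √(1 − 0.288369)
  = -0.537·2.000000 / 0.843582
  = -1.074000 / 0.843582 = -1.273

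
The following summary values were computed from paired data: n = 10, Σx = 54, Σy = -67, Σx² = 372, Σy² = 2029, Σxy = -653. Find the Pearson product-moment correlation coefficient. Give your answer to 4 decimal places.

-0.8170

Numerator: nΣxy − (Σx)(Σy) = 10·(-653) − (54)(-67) = -2912
Denominator: √[(nΣx²−(Σx)²)(nΣy²−(Σy)²)]
  nΣx²−(Σx)² = 10·372 − 2916 = 804;  nΣy²−(Σy)² = 10·2029 − 4489 = 15801
  √(804·15801) = √12704004 = 3564.2677
r = -2912 / 3564.2677 = -0.8170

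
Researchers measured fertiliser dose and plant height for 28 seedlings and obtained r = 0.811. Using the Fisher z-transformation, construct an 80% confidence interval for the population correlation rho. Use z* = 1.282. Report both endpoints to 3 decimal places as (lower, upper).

Fisher z: z_r = atanh(r) = ½·ln((1+0.811)/(1−0.811)) = 1.129944
SE(z) = 1/√(n−3) = 1/√25 = 0.200000
80% ⇒ z* = 1.282; margin = 1.282·0.200000 = 0.256400
CI on z-scale: (0.873544, 1.386344)
Back-transform: tanh(0.873544) = 0.703170, tanh(1.386344) = 0.882364

(0.703, 0.882)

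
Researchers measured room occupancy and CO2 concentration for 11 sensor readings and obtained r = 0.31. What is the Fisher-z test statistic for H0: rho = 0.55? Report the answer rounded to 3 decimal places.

-0.842

Fisher z: atanh(0.31) = 0.320545, atanh(0.55) = 0.618381
z = (z_r − z_0)·√(n−3) = (0.320545 − 0.618381)·√8 = -0.297836 · 2.828427 = -0.842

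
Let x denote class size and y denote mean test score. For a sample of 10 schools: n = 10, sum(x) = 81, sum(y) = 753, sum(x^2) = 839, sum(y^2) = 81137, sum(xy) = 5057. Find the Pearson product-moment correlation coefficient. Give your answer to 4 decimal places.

S_xy = nΣxy − ΣxΣy = 10·5057 − 81·753 = 50570 − 60993 = -10423
S_xx = nΣx² − (Σx)² = 10·839 − 81² = 8390 − 6561 = 1829
S_yy = nΣy² − (Σy)² = 10·81137 − 753² = 811370 − 567009 = 244361
r = S_xy / √(S_xx·S_yy) = -10423 / √(1829·244361) = -10423 / √446936269 = -10423 / 21140.8673 = -0.4930

-0.4930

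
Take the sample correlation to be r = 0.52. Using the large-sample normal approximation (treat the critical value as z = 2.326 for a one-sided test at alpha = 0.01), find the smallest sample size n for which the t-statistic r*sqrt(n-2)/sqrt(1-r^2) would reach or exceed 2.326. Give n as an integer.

17

r√(n−2)/√(1−r²) ≥ 2.326  ⇔  n−2 ≥ (2.326)²·(1−r²)/r²
(1−r²)/r² = (1−0.2704)/0.2704 = 2.6982
n ≥ 2 + 5.410276·2.6982 = 2 + 14.5980 = 16.5980
⌈16.5980⌉ = 17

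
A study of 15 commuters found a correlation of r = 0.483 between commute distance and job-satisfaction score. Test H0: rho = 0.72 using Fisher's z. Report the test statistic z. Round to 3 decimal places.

-1.319

Fisher z: atanh(0.483) = 0.526890, atanh(0.72) = 0.907645
z = (z_r − z_0)·√(n−3) = (0.526890 − 0.907645)·√12 = -0.380755 · 3.464102 = -1.319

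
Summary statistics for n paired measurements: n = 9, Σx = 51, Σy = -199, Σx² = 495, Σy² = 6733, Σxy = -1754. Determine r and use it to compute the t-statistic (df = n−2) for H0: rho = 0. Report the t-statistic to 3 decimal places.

Numerator: nΣxy − (Σx)(Σy) = 9·(-1754) − (51)(-199) = -5637
Denominator: √[(nΣx²−(Σx)²)(nΣy²−(Σy)²)]
  nΣx²−(Σx)² = 9·495 − 2601 = 1854;  nΣy²−(Σy)² = 9·6733 − 39601 = 20996
  √(1854·20996) = √38926584 = 6239.1172
r = -5637 / 6239.1172 = -0.9035
t = r·√(n−2)/√(1−r²) = -0.9035·√7 / √(1−0.816312) = -2.390436 / 0.428588 = -5.577

-5.577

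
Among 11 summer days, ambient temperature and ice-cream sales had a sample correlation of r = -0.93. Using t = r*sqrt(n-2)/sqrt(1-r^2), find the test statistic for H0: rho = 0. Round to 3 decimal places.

-7.591

1 − r² = 1 − 0.8649 = 0.1351;  √(1−r²) = 0.367560
√(n−2) = √9 = 3.000000
t = r·√(n−2)/√(1−r²) = -0.93 · 3.000000 / 0.367560 = -7.591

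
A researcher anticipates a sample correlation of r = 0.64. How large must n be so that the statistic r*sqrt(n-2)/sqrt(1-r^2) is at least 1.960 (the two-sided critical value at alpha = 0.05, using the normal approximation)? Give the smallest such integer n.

Need r·√(n−2)/√(1−r²) ≥ 1.960
√(n−2) ≥ 1.960·√(1−0.4096) / 0.64 = 1.960·0.768375 / 0.64 = 2.3531
n−2 ≥ 5.5371  ⇒  n ≥ 7.5371
Smallest integer n = 8

8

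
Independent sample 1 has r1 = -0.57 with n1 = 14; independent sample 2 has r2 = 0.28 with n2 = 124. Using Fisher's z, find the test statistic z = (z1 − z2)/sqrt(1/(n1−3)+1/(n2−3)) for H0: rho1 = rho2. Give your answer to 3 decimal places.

z1 = atanh(-0.57) = -0.647523,  z2 = atanh(0.28) = 0.287682
SE = √(1/(n1−3) + 1/(n2−3)) = √(1/11 + 1/121) = √(0.0909091 + 0.0082645) = √0.0991736 = 0.314918
z = (z1 − z2)/SE = (-0.647523 − 0.287682) / 0.314918 = -0.935205 / 0.314918 = -2.970

-2.970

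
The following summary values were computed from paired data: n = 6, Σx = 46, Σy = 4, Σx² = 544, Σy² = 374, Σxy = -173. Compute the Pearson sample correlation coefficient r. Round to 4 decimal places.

Numerator: nΣxy − (Σx)(Σy) = 6·(-173) − (46)(4) = -1222
Denominator: √[(nΣx²−(Σx)²)(nΣy²−(Σy)²)]
  nΣx²−(Σx)² = 6·544 − 2116 = 1148;  nΣy²−(Σy)² = 6·374 − 16 = 2228
  √(1148·2228) = √2557744 = 1599.2948
r = -1222 / 1599.2948 = -0.7641

-0.7641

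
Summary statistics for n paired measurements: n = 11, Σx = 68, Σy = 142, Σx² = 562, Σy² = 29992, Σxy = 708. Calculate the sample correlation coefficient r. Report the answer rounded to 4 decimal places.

Numerator: nΣxy − (Σx)(Σy) = 11·708 − (68)(142) = -1868
Denominator: √[(nΣx²−(Σx)²)(nΣy²−(Σy)²)]
  nΣx²−(Σx)² = 11·562 − 4624 = 1558;  nΣy²−(Σy)² = 11·29992 − 20164 = 309748
  √(1558·309748) = √482587384 = 21967.8716
r = -1868 / 21967.8716 = -0.0850

-0.0850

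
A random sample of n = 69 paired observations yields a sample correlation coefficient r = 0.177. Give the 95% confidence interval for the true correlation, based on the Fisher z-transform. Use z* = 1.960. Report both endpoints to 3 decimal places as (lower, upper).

z_r = atanh(0.177) = 0.178884;  SE = 1/√(n−3) = 1/√66 = 0.123091
z-limits: 0.178884 ± 1.960·0.123091 = 0.178884 ± 0.241258 = [-0.062374, 0.420142]
ρ-limits: (tanh -0.062374, tanh 0.420142) = (-0.062, 0.397)

(-0.062, 0.397)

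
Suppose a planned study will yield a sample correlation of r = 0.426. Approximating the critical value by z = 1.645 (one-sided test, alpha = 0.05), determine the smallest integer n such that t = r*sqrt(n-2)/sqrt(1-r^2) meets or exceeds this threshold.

15

r√(n−2)/√(1−r²) ≥ 1.645  ⇔  n−2 ≥ (1.645)²·(1−r²)/r²
(1−r²)/r² = (1−0.181476)/0.181476 = 4.5104
n ≥ 2 + 2.706025·4.5104 = 2 + 12.2053 = 14.2053
⌈14.2053⌉ = 15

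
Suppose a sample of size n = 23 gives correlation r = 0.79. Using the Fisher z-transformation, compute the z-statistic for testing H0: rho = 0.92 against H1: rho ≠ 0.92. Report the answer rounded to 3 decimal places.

z_r = atanh(0.79) = 1.071432,  z_0 = atanh(0.92) = 1.589027
SE = 1/√(n−3) = 1/√20 = 0.223607
z = (z_r − z_0)/SE = (1.071432 − 1.589027) / 0.223607 = -0.517595 / 0.223607 = -2.315

-2.315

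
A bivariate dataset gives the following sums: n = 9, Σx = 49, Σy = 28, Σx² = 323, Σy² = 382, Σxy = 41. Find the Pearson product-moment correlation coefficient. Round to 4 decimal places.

S_xy = nΣxy − ΣxΣy = 9·41 − 49·28 = 369 − 1372 = -1003
S_xx = nΣx² − (Σx)² = 9·323 − 49² = 2907 − 2401 = 506
S_yy = nΣy² − (Σy)² = 9·382 − 28² = 3438 − 784 = 2654
r = S_xy / √(S_xx·S_yy) = -1003 / √(506·2654) = -1003 / √1342924 = -1003 / 1158.8460 = -0.8655

-0.8655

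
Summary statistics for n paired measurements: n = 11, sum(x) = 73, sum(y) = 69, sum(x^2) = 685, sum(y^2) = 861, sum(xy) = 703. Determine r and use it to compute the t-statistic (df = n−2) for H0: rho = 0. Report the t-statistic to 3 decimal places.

4.578

S_xy = nΣxy − ΣxΣy = 11·703 − 73·69 = 7733 − 5037 = 2696
S_xx = nΣx² − (Σx)² = 11·685 − 73² = 7535 − 5329 = 2206
S_yy = nΣy² − (Σy)² = 11·861 − 69² = 9471 − 4761 = 4710
r = S_xy / √(S_xx·S_yy) = 2696 / √(2206·4710) = 2696 / √10390260 = 2696 / 3223.3926 = 0.8364
t = r·√(n−2)/√(1−r²) = 0.8364·√9 / √(1−0.699565) = 2.509200 / 0.548120 = 4.578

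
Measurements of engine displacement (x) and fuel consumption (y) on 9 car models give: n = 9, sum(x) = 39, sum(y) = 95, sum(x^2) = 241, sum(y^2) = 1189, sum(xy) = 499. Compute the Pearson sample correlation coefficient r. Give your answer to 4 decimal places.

Numerator: nΣxy − (Σx)(Σy) = 9·499 − (39)(95) = 786
Denominator: √[(nΣx²−(Σx)²)(nΣy²−(Σy)²)]
  nΣx²−(Σx)² = 9·241 − 1521 = 648;  nΣy²−(Σy)² = 9·1189 − 9025 = 1676
  √(648·1676) = √1086048 = 1042.1363
r = 786 / 1042.1363 = 0.7542

0.7542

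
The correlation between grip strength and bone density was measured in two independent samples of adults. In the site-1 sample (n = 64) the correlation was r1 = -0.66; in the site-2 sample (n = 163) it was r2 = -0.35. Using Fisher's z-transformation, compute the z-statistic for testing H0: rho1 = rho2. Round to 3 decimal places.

-2.840

z1 = atanh(-0.66) = -0.792814,  z2 = atanh(-0.35) = -0.365444
SE = √(1/(n1−3) + 1/(n2−3)) = √(1/61 + 1/160) = √(0.0163934 + 0.0062500) = √0.0226434 = 0.150477
z = (z1 − z2)/SE = (-0.792814 − (-0.365444)) / 0.150477 = -0.427370 / 0.150477 = -2.840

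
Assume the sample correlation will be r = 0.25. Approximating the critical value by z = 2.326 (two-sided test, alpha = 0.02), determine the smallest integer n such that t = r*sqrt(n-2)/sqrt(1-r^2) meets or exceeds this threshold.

r√(n−2)/√(1−r²) ≥ 2.326  ⇔  n−2 ≥ (2.326)²·(1−r²)/r²
(1−r²)/r² = (1−0.0625)/0.0625 = 15.0000
n ≥ 2 + 5.410276·15.0000 = 2 + 81.1541 = 83.1541
⌈83.1541⌉ = 84

84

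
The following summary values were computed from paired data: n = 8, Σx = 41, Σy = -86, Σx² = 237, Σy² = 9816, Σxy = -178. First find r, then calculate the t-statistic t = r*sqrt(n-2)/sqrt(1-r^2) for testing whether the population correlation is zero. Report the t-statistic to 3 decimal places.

1.561

S_xy = nΣxy − ΣxΣy = 8·(-178) − 41·(-86) = -1424 − (-3526) = 2102
S_xx = nΣx² − (Σx)² = 8·237 − 41² = 1896 − 1681 = 215
S_yy = nΣy² − (Σy)² = 8·9816 − (-86)² = 78528 − 7396 = 71132
r = S_xy / √(S_xx·S_yy) = 2102 / √(215·71132) = 2102 / √15293380 = 2102 / 3910.6751 = 0.5375
t = r·√(n−2)/√(1−r²) = 0.5375·√6 / √(1−0.288906) = 1.316601 / 0.843264 = 1.561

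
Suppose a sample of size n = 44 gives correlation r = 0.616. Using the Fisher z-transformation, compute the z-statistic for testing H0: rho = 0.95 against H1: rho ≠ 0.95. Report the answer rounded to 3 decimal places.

z_r = atanh(0.616) = 0.718533,  z_0 = atanh(0.95) = 1.831781
SE = 1/√(n−3) = 1/√41 = 0.156174
z = (z_r − z_0)/SE = (0.718533 − 1.831781) / 0.156174 = -1.113248 / 0.156174 = -7.128

-7.128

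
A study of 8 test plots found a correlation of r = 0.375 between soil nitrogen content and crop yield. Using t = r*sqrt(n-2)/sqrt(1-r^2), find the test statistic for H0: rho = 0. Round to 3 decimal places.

1 − r² = 1 − 0.140625 = 0.859375;  √(1−r²) = 0.927025
√(n−2) = √6 = 2.449490
t = r·√(n−2)/√(1−r²) = 0.375 · 2.449490 / 0.927025 = 0.991

0.991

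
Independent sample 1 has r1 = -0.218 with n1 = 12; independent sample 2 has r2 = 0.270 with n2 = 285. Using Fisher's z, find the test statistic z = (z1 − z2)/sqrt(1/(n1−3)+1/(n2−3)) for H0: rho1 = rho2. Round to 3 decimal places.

Fisher z-transforms: z1 = atanh(-0.218) = -0.221555, z2 = atanh(0.270) = 0.276864; difference d = -0.498419
Var(d) = 1/9 + 1/282 = 0.1111111 + 0.0035461 = 0.1146572
z = d/√Var(d) = -0.498419 / √0.1146572 = -0.498419 / 0.338611 = -1.472

-1.472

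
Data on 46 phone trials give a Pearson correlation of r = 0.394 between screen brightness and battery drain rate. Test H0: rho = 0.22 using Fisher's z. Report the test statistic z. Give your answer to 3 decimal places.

z_r = atanh(0.394) = 0.416526,  z_0 = atanh(0.22) = 0.223656
SE = 1/√(n−3) = 1/√43 = 0.152499
z = (z_r − z_0)/SE = (0.416526 − 0.223656) / 0.152499 = 0.192870 / 0.152499 = 1.265

1.265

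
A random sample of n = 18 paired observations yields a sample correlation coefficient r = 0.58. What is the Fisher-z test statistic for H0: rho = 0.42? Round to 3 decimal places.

0.832

Fisher z: atanh(0.58) = 0.662463, atanh(0.42) = 0.447692
z = (z_r − z_0)·√(n−3) = (0.662463 − 0.447692)·√15 = 0.214771 · 3.872983 = 0.832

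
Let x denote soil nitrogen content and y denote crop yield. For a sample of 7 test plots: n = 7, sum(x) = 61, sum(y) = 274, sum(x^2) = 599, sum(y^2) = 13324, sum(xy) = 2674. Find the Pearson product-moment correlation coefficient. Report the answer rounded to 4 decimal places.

0.6839

Numerator: nΣxy − (Σx)(Σy) = 7·2674 − (61)(274) = 2004
Denominator: √[(nΣx²−(Σx)²)(nΣy²−(Σy)²)]
  nΣx²−(Σx)² = 7·599 − 3721 = 472;  nΣy²−(Σy)² = 7·13324 − 75076 = 18192
  √(472·18192) = √8586624 = 2930.2942
r = 2004 / 2930.2942 = 0.6839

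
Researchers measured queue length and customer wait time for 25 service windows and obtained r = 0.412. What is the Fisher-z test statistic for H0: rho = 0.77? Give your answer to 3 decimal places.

-2.731

Fisher z: atanh(0.412) = 0.438018, atanh(0.77) = 1.020328
z = (z_r − z_0)·√(n−3) = (0.438018 − 1.020328)·√22 = -0.582310 · 4.690416 = -2.731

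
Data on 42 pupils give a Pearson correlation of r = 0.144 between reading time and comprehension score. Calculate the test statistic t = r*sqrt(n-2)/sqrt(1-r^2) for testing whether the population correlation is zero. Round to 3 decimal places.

0.920

1 − r² = 1 − 0.020736 = 0.979264;  √(1−r²) = 0.989578
√(n−2) = √40 = 6.324555
t = r·√(n−2)/√(1−r²) = 0.144 · 6.324555 / 0.989578 = 0.920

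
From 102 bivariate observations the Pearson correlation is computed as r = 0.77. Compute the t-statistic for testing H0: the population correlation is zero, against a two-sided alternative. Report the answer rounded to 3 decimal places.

12.068

1 − r² = 1 − 0.5929 = 0.4071;  √(1−r²) = 0.638044
√(n−2) = √100 = 10.000000
t = r·√(n−2)/√(1−r²) = 0.77 · 10.000000 / 0.638044 = 12.068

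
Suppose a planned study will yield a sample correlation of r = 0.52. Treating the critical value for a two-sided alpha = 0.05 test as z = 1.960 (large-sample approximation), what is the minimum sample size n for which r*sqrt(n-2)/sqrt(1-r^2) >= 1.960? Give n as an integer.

13

r√(n−2)/√(1−r²) ≥ 1.960  ⇔  n−2 ≥ (1.960)²·(1−r²)/r²
(1−r²)/r² = (1−0.2704)/0.2704 = 2.6982
n ≥ 2 + 3.8416·2.6982 = 2 + 10.3654 = 12.3654
⌈12.3654⌉ = 13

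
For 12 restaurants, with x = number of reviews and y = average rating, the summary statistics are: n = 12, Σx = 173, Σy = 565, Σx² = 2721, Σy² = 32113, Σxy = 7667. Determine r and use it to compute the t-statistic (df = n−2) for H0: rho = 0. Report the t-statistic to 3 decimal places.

-1.497

S_xy = nΣxy − ΣxΣy = 12·7667 − 173·565 = 92004 − 97745 = -5741
S_xx = nΣx² − (Σx)² = 12·2721 − 173² = 32652 − 29929 = 2723
S_yy = nΣy² − (Σy)² = 12·32113 − 565² = 385356 − 319225 = 66131
r = S_xy / √(S_xx·S_yy) = -5741 / √(2723·66131) = -5741 / √180074713 = -5741 / 13419.1920 = -0.4278
t = r·√(n−2)/√(1−r²) = -0.4278·√10 / √(1−0.183013) = -1.352822 / 0.903873 = -1.497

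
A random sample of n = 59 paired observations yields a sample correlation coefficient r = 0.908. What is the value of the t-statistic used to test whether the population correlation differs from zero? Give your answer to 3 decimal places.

1 − r² = 1 − 0.824464 = 0.175536;  √(1−r²) = 0.418970
√(n−2) = √57 = 7.549834
t = r·√(n−2)/√(1−r²) = 0.908 · 7.549834 / 0.418970 = 16.362

16.362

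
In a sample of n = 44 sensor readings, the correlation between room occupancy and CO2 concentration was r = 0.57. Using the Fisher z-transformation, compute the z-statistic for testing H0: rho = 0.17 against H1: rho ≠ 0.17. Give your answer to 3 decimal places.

3.047

Fisher z: atanh(0.57) = 0.647523, atanh(0.17) = 0.171667
z = (z_r − z_0)·√(n−3) = (0.647523 − 0.171667)·√41 = 0.475856 · 6.403124 = 3.047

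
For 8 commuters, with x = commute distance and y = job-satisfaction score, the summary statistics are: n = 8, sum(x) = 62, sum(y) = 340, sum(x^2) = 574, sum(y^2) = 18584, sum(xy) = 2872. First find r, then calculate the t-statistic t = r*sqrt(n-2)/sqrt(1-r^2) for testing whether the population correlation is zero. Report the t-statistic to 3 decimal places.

Numerator: nΣxy − (Σx)(Σy) = 8·2872 − (62)(340) = 1896
Denominator: √[(nΣx²−(Σx)²)(nΣy²−(Σy)²)]
  nΣx²−(Σx)² = 8·574 − 3844 = 748;  nΣy²−(Σy)² = 8·18584 − 115600 = 33072
  √(748·33072) = √24737856 = 4973.7165
r = 1896 / 4973.7165 = 0.3812
t = r·√(n−2)/√(1−r²) = 0.3812·√6 / √(1−0.145313) = 0.933745 / 0.924493 = 1.010

1.010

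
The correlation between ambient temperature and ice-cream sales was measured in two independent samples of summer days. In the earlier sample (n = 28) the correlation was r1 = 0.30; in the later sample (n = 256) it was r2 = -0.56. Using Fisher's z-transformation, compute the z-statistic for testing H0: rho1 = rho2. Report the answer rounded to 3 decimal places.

4.495

Fisher z-transforms: z1 = atanh(0.30) = 0.309520, z2 = atanh(-0.56) = -0.632833; difference d = 0.942353
Var(d) = 1/25 + 1/253 = 0.0400000 + 0.0039526 = 0.0439526
z = d/√Var(d) = 0.942353 / √0.0439526 = 0.942353 / 0.209649 = 4.495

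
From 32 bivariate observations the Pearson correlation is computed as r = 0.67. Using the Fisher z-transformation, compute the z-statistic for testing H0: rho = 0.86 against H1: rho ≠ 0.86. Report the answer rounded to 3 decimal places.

z_r = atanh(0.67) = 0.810743,  z_0 = atanh(0.86) = 1.293345
SE = 1/√(n−3) = 1/√29 = 0.185695
z = (z_r − z_0)/SE = (0.810743 − 1.293345) / 0.185695 = -0.482602 / 0.185695 = -2.599

-2.599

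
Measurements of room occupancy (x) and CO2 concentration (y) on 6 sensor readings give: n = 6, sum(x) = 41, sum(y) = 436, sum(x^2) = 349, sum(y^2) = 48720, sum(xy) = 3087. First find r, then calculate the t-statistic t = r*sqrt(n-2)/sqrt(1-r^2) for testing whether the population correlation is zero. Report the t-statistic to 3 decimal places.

0.200

Numerator: nΣxy − (Σx)(Σy) = 6·3087 − (41)(436) = 646
Denominator: √[(nΣx²−(Σx)²)(nΣy²−(Σy)²)]
  nΣx²−(Σx)² = 6·349 − 1681 = 413;  nΣy²−(Σy)² = 6·48720 − 190096 = 102224
  √(413·102224) = √42218512 = 6497.5774
r = 646 / 6497.5774 = 0.0994
t = r·√(n−2)/√(1−r²) = 0.0994·√4 / √(1−0.009880) = 0.198800 / 0.995048 = 0.200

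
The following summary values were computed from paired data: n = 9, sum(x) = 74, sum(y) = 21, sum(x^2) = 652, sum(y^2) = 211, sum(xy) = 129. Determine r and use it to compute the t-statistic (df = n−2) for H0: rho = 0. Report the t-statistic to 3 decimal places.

-1.610

Numerator: nΣxy − (Σx)(Σy) = 9·129 − (74)(21) = -393
Denominator: √[(nΣx²−(Σx)²)(nΣy²−(Σy)²)]
  nΣx²−(Σx)² = 9·652 − 5476 = 392;  nΣy²−(Σy)² = 9·211 − 441 = 1458
  √(392·1458) = √571536 = 756.0000
r = -393 / 756.0000 = -0.5198
t = r·√(n−2)/√(1−r²) = -0.5198·√7 / √(1−0.270192) = -1.375262 / 0.854288 = -1.610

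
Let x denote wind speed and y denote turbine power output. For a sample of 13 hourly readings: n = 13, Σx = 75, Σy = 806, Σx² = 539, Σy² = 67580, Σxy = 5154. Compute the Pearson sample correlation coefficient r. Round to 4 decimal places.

Numerator: nΣxy − (Σx)(Σy) = 13·5154 − (75)(806) = 6552
Denominator: √[(nΣx²−(Σx)²)(nΣy²−(Σy)²)]
  nΣx²−(Σx)² = 13·539 − 5625 = 1382;  nΣy²−(Σy)² = 13·67580 − 649636 = 228904
  √(1382·228904) = √316345328 = 17786.0993
r = 6552 / 17786.0993 = 0.3684

0.3684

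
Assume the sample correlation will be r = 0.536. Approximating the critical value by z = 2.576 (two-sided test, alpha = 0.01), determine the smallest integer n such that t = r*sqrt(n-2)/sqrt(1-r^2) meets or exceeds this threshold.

19

Need r·√(n−2)/√(1−r²) ≥ 2.576
√(n−2) ≥ 2.576·√(1−0.287296) / 0.536 = 2.576·0.844218 / 0.536 = 4.0573
n−2 ≥ 16.4617  ⇒  n ≥ 18.4617
Smallest integer n = 19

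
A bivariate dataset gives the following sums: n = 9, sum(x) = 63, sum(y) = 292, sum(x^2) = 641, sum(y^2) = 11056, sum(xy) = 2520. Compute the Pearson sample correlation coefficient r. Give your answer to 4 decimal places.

0.8462

Numerator: nΣxy − (Σx)(Σy) = 9·2520 − (63)(292) = 4284
Denominator: √[(nΣx²−(Σx)²)(nΣy²−(Σy)²)]
  nΣx²−(Σx)² = 9·641 − 3969 = 1800;  nΣy²−(Σy)² = 9·11056 − 85264 = 14240
  √(1800·14240) = √25632000 = 5062.8055
r = 4284 / 5062.8055 = 0.8462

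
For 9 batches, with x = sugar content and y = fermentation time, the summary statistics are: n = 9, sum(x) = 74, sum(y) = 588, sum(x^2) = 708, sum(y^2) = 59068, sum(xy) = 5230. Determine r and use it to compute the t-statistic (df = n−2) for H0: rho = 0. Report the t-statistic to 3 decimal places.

0.759

S_xy = nΣxy − ΣxΣy = 9·5230 − 74·588 = 47070 − 43512 = 3558
S_xx = nΣx² − (Σx)² = 9·708 − 74² = 6372 − 5476 = 896
S_yy = nΣy² − (Σy)² = 9·59068 − 588² = 531612 − 345744 = 185868
r = S_xy / √(S_xx·S_yy) = 3558 / √(896·185868) = 3558 / √166537728 = 3558 / 12904.9497 = 0.2757
t = r·√(n−2)/√(1−r²) = 0.2757·√7 / √(1−0.076010) = 0.729434 / 0.961244 = 0.759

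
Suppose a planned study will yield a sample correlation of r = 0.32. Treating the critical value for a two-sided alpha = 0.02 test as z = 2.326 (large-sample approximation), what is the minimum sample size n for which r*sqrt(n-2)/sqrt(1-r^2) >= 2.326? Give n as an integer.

50

r√(n−2)/√(1−r²) ≥ 2.326  ⇔  n−2 ≥ (2.326)²·(1−r²)/r²
(1−r²)/r² = (1−0.1024)/0.1024 = 8.7656
n ≥ 2 + 5.410276·8.7656 = 2 + 47.4243 = 49.4243
⌈49.4243⌉ = 50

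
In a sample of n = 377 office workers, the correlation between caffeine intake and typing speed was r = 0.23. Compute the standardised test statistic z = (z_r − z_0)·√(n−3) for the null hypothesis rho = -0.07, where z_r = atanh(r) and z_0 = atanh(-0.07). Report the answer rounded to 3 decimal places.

Fisher z: atanh(0.23) = 0.234189, atanh(-0.07) = -0.070115
z = (z_r − z_0)·√(n−3) = (0.234189 − (-0.070115))·√374 = 0.304304 · 19.339080 = 5.885

5.885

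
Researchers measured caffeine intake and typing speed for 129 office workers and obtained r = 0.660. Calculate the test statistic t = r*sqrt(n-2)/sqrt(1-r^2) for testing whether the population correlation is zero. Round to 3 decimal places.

t = r·√(n−2) / √(1−r²) with r = 0.660, n = 129
  = 0.660·√127 / √(1 − 0.435600)
  = 0.660·11.269428 / 0.751266
  = 7.437822 / 0.751266 = 9.900

9.900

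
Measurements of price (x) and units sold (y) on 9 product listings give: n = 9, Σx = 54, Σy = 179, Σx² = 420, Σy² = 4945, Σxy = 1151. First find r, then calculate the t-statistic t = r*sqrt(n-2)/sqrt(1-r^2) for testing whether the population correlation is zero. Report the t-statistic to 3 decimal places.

0.572

S_xy = nΣxy − ΣxΣy = 9·1151 − 54·179 = 10359 − 9666 = 693
S_xx = nΣx² − (Σx)² = 9·420 − 54² = 3780 − 2916 = 864
S_yy = nΣy² − (Σy)² = 9·4945 − 179² = 44505 − 32041 = 12464
r = S_xy / √(S_xx·S_yy) = 693 / √(864·12464) = 693 / √10768896 = 693 / 3281.5996 = 0.2112
t = r·√(n−2)/√(1−r²) = 0.2112·√7 / √(1−0.044605) = 0.558783 / 0.977443 = 0.572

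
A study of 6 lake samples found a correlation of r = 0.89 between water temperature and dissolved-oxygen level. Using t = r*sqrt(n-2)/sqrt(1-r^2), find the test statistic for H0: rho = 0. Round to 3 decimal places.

1 − r² = 1 − 0.7921 = 0.2079;  √(1−r²) = 0.455961
√(n−2) = √4 = 2.000000
t = r·√(n−2)/√(1−r²) = 0.89 · 2.000000 / 0.455961 = 3.904

3.904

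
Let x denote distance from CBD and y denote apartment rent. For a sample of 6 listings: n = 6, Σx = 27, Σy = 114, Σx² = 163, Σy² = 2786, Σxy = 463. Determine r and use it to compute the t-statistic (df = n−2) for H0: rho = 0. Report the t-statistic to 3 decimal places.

-0.656

Numerator: nΣxy − (Σx)(Σy) = 6·463 − (27)(114) = -300
Denominator: √[(nΣx²−(Σx)²)(nΣy²−(Σy)²)]
  nΣx²−(Σx)² = 6·163 − 729 = 249;  nΣy²−(Σy)² = 6·2786 − 12996 = 3720
  √(249·3720) = √926280 = 962.4344
r = -300 / 962.4344 = -0.3117
t = r·√(n−2)/√(1−r²) = -0.3117·√4 / √(1−0.097157) = -0.623400 / 0.950181 = -0.656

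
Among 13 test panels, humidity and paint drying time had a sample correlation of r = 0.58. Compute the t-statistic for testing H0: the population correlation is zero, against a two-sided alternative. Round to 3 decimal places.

2.361

t = r·√(n−2) / √(1−r²) with r = 0.58, n = 13
  = 0.58·√11 / √(1 − 0.3364)
  = 0.58·3.316625 / 0.814616
  = 1.923642 / 0.814616 = 2.361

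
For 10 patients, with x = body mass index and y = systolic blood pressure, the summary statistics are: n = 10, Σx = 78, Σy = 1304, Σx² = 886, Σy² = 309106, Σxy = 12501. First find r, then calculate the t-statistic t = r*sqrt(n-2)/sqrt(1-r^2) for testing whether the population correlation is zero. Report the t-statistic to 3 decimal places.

S_xy = nΣxy − ΣxΣy = 10·12501 − 78·1304 = 125010 − 101712 = 23298
S_xx = nΣx² − (Σx)² = 10·886 − 78² = 8860 − 6084 = 2776
S_yy = nΣy² − (Σy)² = 10·309106 − 1304² = 3091060 − 1700416 = 1390644
r = S_xy / √(S_xx·S_yy) = 23298 / √(2776·1390644) = 23298 / √3860427744 = 23298 / 62132.3406 = 0.3750
t = r·√(n−2)/√(1−r²) = 0.3750·√8 / √(1−0.140625) = 1.060660 / 0.927025 = 1.144

1.144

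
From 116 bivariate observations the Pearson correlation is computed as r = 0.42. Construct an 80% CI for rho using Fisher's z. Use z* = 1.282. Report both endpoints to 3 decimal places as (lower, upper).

(0.316, 0.514)

z_r = atanh(0.42) = 0.447692;  SE = 1/√(n−3) = 1/√113 = 0.094072
z-limits: 0.447692 ± 1.282·0.094072 = 0.447692 ± 0.120600 = [0.327092, 0.568292]
ρ-limits: (tanh 0.327092, tanh 0.568292) = (0.316, 0.514)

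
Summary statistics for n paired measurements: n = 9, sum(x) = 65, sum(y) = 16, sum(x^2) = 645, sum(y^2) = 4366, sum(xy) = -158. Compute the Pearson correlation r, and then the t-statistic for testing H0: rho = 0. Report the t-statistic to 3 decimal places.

-0.873

Numerator: nΣxy − (Σx)(Σy) = 9·(-158) − (65)(16) = -2462
Denominator: √[(nΣx²−(Σx)²)(nΣy²−(Σy)²)]
  nΣx²−(Σx)² = 9·645 − 4225 = 1580;  nΣy²−(Σy)² = 9·4366 − 256 = 39038
  √(1580·39038) = √61680040 = 7853.6641
r = -2462 / 7853.6641 = -0.3135
t = r·√(n−2)/√(1−r²) = -0.3135·√7 / √(1−0.098282) = -0.829443 / 0.949588 = -0.873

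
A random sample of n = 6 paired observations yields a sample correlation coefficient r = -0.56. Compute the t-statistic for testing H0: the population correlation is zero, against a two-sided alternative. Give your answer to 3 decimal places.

1 − r² = 1 − 0.3136 = 0.6864;  √(1−r²) = 0.828493
√(n−2) = √4 = 2.000000
t = r·√(n−2)/√(1−r²) = -0.56 · 2.000000 / 0.828493 = -1.352

-1.352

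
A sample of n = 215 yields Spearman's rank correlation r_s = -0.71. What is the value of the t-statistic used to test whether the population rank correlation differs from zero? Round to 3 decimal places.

-14.715

1 − r_s² = 1 − 0.5041 = 0.4959;  √(1−r_s²) = 0.704202
√(n−2) = √213 = 14.594520
t = r_s·√(n−2)/√(1−r_s²) = -0.71 · 14.594520 / 0.704202 = -14.715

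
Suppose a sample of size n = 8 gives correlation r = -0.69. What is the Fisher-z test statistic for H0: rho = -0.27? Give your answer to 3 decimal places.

Fisher z: atanh(-0.69) = -0.847956, atanh(-0.27) = -0.276864
z = (z_r − z_0)·√(n−3) = (-0.847956 − (-0.276864))·√5 = -0.571092 · 2.236068 = -1.277

-1.277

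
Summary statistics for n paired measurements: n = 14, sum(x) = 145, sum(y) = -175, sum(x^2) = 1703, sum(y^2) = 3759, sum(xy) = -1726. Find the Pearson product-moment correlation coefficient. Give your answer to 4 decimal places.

0.1538

S_xy = nΣxy − ΣxΣy = 14·(-1726) − 145·(-175) = -24164 − (-25375) = 1211
S_xx = nΣx² − (Σx)² = 14·1703 − 145² = 23842 − 21025 = 2817
S_yy = nΣy² − (Σy)² = 14·3759 − (-175)² = 52626 − 30625 = 22001
r = S_xy / √(S_xx·S_yy) = 1211 / √(2817·22001) = 1211 / √61976817 = 1211 / 7872.5356 = 0.1538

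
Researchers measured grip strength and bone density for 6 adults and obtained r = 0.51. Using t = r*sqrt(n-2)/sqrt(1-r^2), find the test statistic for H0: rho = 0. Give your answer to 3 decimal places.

1 − r² = 1 − 0.2601 = 0.7399;  √(1−r²) = 0.860174
√(n−2) = √4 = 2.000000
t = r·√(n−2)/√(1−r²) = 0.51 · 2.000000 / 0.860174 = 1.186

1.186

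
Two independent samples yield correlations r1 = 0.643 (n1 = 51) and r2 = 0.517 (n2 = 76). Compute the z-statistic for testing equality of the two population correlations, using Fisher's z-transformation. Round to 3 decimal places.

Fisher z-transforms: z1 = atanh(0.643) = 0.763272, z2 = atanh(0.517) = 0.572237; difference d = 0.191035
Var(d) = 1/48 + 1/73 = 0.0208333 + 0.0136986 = 0.0345319
z = d/√Var(d) = 0.191035 / √0.0345319 = 0.191035 / 0.185828 = 1.028

1.028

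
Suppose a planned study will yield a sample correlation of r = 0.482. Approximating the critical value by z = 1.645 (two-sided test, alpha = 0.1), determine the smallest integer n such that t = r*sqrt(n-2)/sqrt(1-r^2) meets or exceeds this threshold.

r√(n−2)/√(1−r²) ≥ 1.645  ⇔  n−2 ≥ (1.645)²·(1−r²)/r²
(1−r²)/r² = (1−0.232324)/0.232324 = 3.3043
n ≥ 2 + 2.706025·3.3043 = 2 + 8.9415 = 10.9415
⌈10.9415⌉ = 11

11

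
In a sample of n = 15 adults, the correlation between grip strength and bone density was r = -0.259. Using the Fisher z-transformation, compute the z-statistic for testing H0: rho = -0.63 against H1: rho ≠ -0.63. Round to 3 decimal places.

Fisher z: atanh(-0.259) = -0.265036, atanh(-0.63) = -0.741416
z = (z_r − z_0)·√(n−3) = (-0.265036 − (-0.741416))·√12 = 0.476380 · 3.464102 = 1.650

1.650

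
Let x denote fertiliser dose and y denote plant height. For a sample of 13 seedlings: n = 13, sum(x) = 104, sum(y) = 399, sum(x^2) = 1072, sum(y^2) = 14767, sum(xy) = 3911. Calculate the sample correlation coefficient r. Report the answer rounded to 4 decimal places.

0.9244

S_xy = nΣxy − ΣxΣy = 13·3911 − 104·399 = 50843 − 41496 = 9347
S_xx = nΣx² − (Σx)² = 13·1072 − 104² = 13936 − 10816 = 3120
S_yy = nΣy² − (Σy)² = 13·14767 − 399² = 191971 − 159201 = 32770
r = S_xy / √(S_xx·S_yy) = 9347 / √(3120·32770) = 9347 / √102242400 = 9347 / 10111.4984 = 0.9244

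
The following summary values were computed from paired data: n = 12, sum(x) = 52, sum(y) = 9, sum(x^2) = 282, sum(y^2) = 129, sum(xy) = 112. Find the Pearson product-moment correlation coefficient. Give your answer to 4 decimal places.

0.8771

Numerator: nΣxy − (Σx)(Σy) = 12·112 − (52)(9) = 876
Denominator: √[(nΣx²−(Σx)²)(nΣy²−(Σy)²)]
  nΣx²−(Σx)² = 12·282 − 2704 = 680;  nΣy²−(Σy)² = 12·129 − 81 = 1467
  √(680·1467) = √997560 = 998.7793
r = 876 / 998.7793 = 0.8771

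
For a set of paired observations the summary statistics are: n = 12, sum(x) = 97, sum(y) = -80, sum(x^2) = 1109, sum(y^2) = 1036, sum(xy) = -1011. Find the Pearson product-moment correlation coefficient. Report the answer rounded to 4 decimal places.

S_xy = nΣxy − ΣxΣy = 12·(-1011) − 97·(-80) = -12132 − (-7760) = -4372
S_xx = nΣx² − (Σx)² = 12·1109 − 97² = 13308 − 9409 = 3899
S_yy = nΣy² − (Σy)² = 12·1036 − (-80)² = 12432 − 6400 = 6032
r = S_xy / √(S_xx·S_yy) = -4372 / √(3899·6032) = -4372 / √23518768 = -4372 / 4849.6152 = -0.9015

-0.9015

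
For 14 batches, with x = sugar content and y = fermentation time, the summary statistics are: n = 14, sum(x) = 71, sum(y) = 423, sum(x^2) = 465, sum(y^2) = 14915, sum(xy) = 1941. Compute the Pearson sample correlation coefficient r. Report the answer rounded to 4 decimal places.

-0.4315

S_xy = nΣxy − ΣxΣy = 14·1941 − 71·423 = 27174 − 30033 = -2859
S_xx = nΣx² − (Σx)² = 14·465 − 71² = 6510 − 5041 = 1469
S_yy = nΣy² − (Σy)² = 14·14915 − 423² = 208810 − 178929 = 29881
r = S_xy / √(S_xx·S_yy) = -2859 / √(1469·29881) = -2859 / √43895189 = -2859 / 6625.3444 = -0.4315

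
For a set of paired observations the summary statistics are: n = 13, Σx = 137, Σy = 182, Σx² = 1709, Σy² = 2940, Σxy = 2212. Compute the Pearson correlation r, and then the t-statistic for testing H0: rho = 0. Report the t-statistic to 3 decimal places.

7.364

S_xy = nΣxy − ΣxΣy = 13·2212 − 137·182 = 28756 − 24934 = 3822
S_xx = nΣx² − (Σx)² = 13·1709 − 137² = 22217 − 18769 = 3448
S_yy = nΣy² − (Σy)² = 13·2940 − 182² = 38220 − 33124 = 5096
r = S_xy / √(S_xx·S_yy) = 3822 / √(3448·5096) = 3822 / √17571008 = 3822 / 4191.7786 = 0.9118
t = r·√(n−2)/√(1−r²) = 0.9118·√11 / √(1−0.831379) = 3.024098 / 0.410635 = 7.364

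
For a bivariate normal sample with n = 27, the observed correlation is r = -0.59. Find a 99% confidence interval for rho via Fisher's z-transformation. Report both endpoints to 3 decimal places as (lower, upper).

(-0.835, -0.151)

z_r = atanh(-0.59) = -0.677666;  SE = 1/√(n−3) = 1/√24 = 0.204124
z-limits: -0.677666 ± 2.576·0.204124 = -0.677666 ± 0.525823 = [-1.203489, -0.151843]
ρ-limits: (tanh -1.203489, tanh -0.151843) = (-0.835, -0.151)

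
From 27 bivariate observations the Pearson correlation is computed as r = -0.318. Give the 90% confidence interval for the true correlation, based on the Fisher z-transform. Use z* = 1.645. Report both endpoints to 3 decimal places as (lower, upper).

(-0.582, 0.006)

z_r = atanh(-0.318) = -0.329421;  SE = 1/√(n−3) = 1/√24 = 0.204124
z-limits: -0.329421 ± 1.645·0.204124 = -0.329421 ± 0.335784 = [-0.665205, 0.006363]
ρ-limits: (tanh -0.665205, tanh 0.006363) = (-0.582, 0.006)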